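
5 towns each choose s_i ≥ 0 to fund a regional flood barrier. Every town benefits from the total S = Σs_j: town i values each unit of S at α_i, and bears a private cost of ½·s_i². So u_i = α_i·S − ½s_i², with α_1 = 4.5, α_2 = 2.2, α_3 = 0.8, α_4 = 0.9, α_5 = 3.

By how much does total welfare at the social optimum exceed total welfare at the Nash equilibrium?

Town i's FOC: ∂u_i/∂s_i = α_i − s_i = 0, so s_i* = α_i.
NE contributions = (4.5, 2.2, 0.8, 0.9, 3); S = 11.4.
W^NE = (Σα)·S − ½Σα_i² = 11.4² − ½·35.54 = 112.19.
Planner sets s_i = Σα_j = 11.4 for every i, so S^SO = 5·11.4 = 57.
W^SO = (Σα)·S^SO − ½·5·(Σα)² = (5/2)·11.4² = 324.9.
Deadweight loss = W^SO − W^NE = 212.71.

212.71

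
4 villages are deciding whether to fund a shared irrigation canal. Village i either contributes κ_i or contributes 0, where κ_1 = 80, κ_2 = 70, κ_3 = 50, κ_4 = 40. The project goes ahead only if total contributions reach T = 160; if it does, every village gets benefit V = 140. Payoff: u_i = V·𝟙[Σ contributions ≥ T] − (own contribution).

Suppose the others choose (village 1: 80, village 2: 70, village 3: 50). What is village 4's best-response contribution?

0

Others' total = 200 ≥ 160; contributing adds cost 40 for no extra benefit.
Best response: 0.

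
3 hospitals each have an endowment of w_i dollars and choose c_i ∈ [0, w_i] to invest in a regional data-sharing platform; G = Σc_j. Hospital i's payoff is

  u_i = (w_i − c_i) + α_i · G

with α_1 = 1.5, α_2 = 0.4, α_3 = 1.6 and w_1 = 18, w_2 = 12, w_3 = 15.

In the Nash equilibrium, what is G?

∂u_i/∂c_i = α_i − 1, so hospital i contributes w_i if α_i > 1, else 0.
α_i > 1 for i ∈ {1, 3}; NE contributions (18, 0, 15), G = 33.

33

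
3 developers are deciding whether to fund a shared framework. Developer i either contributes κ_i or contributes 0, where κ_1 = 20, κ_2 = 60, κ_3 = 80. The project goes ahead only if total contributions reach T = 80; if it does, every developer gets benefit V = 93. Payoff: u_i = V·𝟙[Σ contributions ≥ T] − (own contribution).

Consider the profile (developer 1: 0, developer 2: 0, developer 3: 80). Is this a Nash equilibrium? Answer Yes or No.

Total = 80 ≥ 80: provided.
Developer 1 (pledges 0, payoff 93): pledging 20 → total 100, payoff 73. No gain.
Developer 2 (pledges 0, payoff 93): pledging 60 → total 140, payoff 33. No gain.
Developer 3 (pledges 80, payoff 13): dropping to 0 → total 0, payoff 0. No gain.

Yes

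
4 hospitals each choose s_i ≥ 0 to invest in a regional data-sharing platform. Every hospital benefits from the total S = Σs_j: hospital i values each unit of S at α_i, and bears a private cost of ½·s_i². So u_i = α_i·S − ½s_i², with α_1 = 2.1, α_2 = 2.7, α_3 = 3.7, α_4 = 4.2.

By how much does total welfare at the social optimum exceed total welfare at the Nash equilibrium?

182.805

Hospital i's FOC: ∂u_i/∂s_i = α_i − s_i = 0, so s_i* = α_i.
NE contributions = (2.1, 2.7, 3.7, 4.2); S = 12.7.
W^NE = (Σα)·S − ½Σα_i² = 12.7² − ½·43.03 = 139.775.
Planner sets s_i = Σα_j = 12.7 for every i, so S^SO = 4·12.7 = 50.8.
W^SO = (Σα)·S^SO − ½·4·(Σα)² = (4/2)·12.7² = 322.58.
Deadweight loss = W^SO − W^NE = 182.805.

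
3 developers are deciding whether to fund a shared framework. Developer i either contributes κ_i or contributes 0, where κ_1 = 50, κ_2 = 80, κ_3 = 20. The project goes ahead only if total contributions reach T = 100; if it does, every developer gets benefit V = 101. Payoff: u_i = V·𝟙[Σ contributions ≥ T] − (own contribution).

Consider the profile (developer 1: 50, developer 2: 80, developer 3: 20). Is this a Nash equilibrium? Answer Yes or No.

Total = 150 ≥ 100: provided.
Developer 1 (pledges 50, payoff 51): dropping to 0 → total 100, payoff 101. Profitable deviation.

No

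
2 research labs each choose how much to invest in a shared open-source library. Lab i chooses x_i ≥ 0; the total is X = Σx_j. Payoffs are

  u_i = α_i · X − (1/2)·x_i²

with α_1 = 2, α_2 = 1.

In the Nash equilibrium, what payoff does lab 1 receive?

Lab i's FOC: ∂u_i/∂x_i = α_i − x_i = 0, so x_i* = α_i.
NE contributions = (2, 1); X = 3.
u_1 = α_1·X − ½·(x_1)² = 2·3 − ½·2² = 4.

4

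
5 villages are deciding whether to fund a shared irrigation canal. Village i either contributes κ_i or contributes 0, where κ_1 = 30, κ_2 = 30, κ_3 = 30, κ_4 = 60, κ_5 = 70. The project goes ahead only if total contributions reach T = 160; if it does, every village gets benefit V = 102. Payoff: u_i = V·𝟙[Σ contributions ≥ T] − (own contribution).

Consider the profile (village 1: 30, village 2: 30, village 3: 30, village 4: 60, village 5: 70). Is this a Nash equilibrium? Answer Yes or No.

Total = 220 ≥ 160: provided.
Village 1 (pledges 30, payoff 72): dropping to 0 → total 190, payoff 102. Profitable deviation.

No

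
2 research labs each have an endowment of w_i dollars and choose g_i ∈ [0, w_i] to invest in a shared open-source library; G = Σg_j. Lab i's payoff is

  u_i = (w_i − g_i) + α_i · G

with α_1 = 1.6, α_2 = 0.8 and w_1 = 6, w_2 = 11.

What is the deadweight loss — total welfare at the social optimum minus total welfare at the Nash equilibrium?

15.4

∂u_i/∂g_i = α_i − 1, so lab i contributes w_i if α_i > 1, else 0.
α_i > 1 for i ∈ {1}; NE contributions (6, 0), G = 6.
W^NE = Σw_i − G^NE + (Σα_i)·G^NE = 17 + 1.4·6 = 25.4.
Planner: ∂(Σu_j)/∂g_i = Σα_j − 1 = 1.4 > 0, so everyone contributes w_i; G^SO = 17, W^SO = 17 + 1.4·17 = 40.8.
Deadweight loss = 15.4.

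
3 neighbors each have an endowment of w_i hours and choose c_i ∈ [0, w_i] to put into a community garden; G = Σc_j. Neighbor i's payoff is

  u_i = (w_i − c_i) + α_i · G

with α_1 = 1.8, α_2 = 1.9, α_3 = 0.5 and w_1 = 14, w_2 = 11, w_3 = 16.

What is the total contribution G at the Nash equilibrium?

∂u_i/∂c_i = α_i − 1, so neighbor i contributes w_i if α_i > 1, else 0.
α_i > 1 for i ∈ {1, 2}; NE contributions (14, 11, 0), G = 25.

25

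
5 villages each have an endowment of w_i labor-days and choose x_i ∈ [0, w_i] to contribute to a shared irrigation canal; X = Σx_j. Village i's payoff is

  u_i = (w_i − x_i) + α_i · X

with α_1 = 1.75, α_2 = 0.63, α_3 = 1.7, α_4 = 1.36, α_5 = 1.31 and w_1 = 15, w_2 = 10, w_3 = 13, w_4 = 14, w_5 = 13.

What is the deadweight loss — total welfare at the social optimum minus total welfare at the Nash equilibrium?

57.5

∂u_i/∂x_i = α_i − 1, so village i contributes w_i if α_i > 1, else 0.
α_i > 1 for i ∈ {1, 3, 4, 5}; NE contributions (15, 0, 13, 14, 13), X = 55.
W^NE = Σw_i − X^NE + (Σα_i)·X^NE = 65 + 5.75·55 = 381.25.
Planner: ∂(Σu_j)/∂x_i = Σα_j − 1 = 5.75 > 0, so everyone contributes w_i; X^SO = 65, W^SO = 65 + 5.75·65 = 438.75.
Deadweight loss = 57.5.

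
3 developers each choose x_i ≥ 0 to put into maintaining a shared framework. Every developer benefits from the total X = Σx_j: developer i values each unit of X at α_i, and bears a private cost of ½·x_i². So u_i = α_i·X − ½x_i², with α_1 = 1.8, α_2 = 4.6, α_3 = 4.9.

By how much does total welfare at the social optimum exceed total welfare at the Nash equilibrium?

Developer i's FOC: ∂u_i/∂x_i = α_i − x_i = 0, so x_i* = α_i.
NE contributions = (1.8, 4.6, 4.9); X = 11.3.
W^NE = (Σα)·X − ½Σα_i² = 11.3² − ½·48.41 = 103.485.
Planner sets x_i = Σα_j = 11.3 for every i, so X^SO = 3·11.3 = 33.9.
W^SO = (Σα)·X^SO − ½·3·(Σα)² = (3/2)·11.3² = 191.535.
Deadweight loss = W^SO − W^NE = 88.05.

88.05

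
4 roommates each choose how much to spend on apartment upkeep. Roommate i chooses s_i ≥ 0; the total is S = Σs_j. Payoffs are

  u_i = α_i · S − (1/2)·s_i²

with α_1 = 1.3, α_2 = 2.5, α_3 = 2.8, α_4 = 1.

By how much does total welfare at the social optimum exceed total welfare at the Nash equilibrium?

66.15

Roommate i's FOC: ∂u_i/∂s_i = α_i − s_i = 0, so s_i* = α_i.
NE contributions = (1.3, 2.5, 2.8, 1); S = 7.6.
W^NE = (Σα)·S − ½Σα_i² = 7.6² − ½·16.78 = 49.37.
Planner sets s_i = Σα_j = 7.6 for every i, so S^SO = 4·7.6 = 30.4.
W^SO = (Σα)·S^SO − ½·4·(Σα)² = (4/2)·7.6² = 115.52.
Deadweight loss = W^SO − W^NE = 66.15.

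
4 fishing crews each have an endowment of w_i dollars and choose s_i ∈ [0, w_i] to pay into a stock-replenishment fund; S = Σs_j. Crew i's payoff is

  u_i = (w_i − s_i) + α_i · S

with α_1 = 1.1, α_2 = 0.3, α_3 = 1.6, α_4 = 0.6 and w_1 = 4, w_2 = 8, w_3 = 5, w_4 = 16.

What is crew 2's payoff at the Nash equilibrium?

10.7

∂u_i/∂s_i = α_i − 1, so crew i contributes w_i if α_i > 1, else 0.
α_i > 1 for i ∈ {1, 3}; NE contributions (4, 0, 5, 0), S = 9.
u_2 = (8 − 0) + 0.3·9 = 10.7.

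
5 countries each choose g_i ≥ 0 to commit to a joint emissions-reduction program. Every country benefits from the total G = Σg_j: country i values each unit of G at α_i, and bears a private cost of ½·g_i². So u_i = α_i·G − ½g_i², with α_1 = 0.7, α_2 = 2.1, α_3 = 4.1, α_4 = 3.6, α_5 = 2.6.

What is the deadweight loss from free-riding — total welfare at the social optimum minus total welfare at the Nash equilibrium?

Country i's FOC: ∂u_i/∂g_i = α_i − g_i = 0, so g_i* = α_i.
NE contributions = (0.7, 2.1, 4.1, 3.6, 2.6); G = 13.1.
W^NE = (Σα)·G − ½Σα_i² = 13.1² − ½·41.43 = 150.895.
Planner sets g_i = Σα_j = 13.1 for every i, so G^SO = 5·13.1 = 65.5.
W^SO = (Σα)·G^SO − ½·5·(Σα)² = (5/2)·13.1² = 429.025.
Deadweight loss = W^SO − W^NE = 278.13.

278.13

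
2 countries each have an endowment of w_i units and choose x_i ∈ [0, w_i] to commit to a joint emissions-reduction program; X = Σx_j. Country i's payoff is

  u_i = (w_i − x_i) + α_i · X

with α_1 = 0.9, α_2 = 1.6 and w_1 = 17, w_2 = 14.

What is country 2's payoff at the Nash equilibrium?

22.4

∂u_i/∂x_i = α_i − 1, so country i contributes w_i if α_i > 1, else 0.
α_i > 1 for i ∈ {2}; NE contributions (0, 14), X = 14.
u_2 = (14 − 14) + 1.6·14 = 22.4.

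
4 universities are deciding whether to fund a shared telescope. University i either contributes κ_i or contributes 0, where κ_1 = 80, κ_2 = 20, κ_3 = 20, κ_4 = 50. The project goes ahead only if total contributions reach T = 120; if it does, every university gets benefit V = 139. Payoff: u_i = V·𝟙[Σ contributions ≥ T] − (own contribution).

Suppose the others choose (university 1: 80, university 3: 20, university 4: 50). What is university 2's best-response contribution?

Others' total = 150 ≥ 120; contributing adds cost 20 for no extra benefit.
Best response: 0.

0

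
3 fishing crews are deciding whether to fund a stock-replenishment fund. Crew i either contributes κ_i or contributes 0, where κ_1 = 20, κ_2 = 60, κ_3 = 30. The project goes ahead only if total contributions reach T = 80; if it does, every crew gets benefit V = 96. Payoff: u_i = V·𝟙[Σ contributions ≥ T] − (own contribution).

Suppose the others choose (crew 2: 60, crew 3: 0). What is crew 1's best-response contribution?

Others' total = 60. Contributing 20 brings total to 80 ≥ 80: gain V − κ_1 = 76.
Best response: 20.

20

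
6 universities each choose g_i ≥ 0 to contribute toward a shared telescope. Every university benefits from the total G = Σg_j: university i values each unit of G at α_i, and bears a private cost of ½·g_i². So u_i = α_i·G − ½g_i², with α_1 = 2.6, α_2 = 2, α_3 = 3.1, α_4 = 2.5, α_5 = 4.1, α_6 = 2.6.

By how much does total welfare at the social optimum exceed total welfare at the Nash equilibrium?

University i's FOC: ∂u_i/∂g_i = α_i − g_i = 0, so g_i* = α_i.
NE contributions = (2.6, 2, 3.1, 2.5, 4.1, 2.6); G = 16.9.
W^NE = (Σα)·G − ½Σα_i² = 16.9² − ½·50.19 = 260.515.
Planner sets g_i = Σα_j = 16.9 for every i, so G^SO = 6·16.9 = 101.4.
W^SO = (Σα)·G^SO − ½·6·(Σα)² = (6/2)·16.9² = 856.83.
Deadweight loss = W^SO − W^NE = 596.315.

596.315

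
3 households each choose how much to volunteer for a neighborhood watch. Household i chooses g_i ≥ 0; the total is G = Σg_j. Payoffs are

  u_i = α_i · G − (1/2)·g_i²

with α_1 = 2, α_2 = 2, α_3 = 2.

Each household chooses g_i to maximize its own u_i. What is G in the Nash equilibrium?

6

Household i's FOC: ∂u_i/∂g_i = α_i − g_i = 0, so g_i* = α_i.
NE contributions = (2, 2, 2); G = 6.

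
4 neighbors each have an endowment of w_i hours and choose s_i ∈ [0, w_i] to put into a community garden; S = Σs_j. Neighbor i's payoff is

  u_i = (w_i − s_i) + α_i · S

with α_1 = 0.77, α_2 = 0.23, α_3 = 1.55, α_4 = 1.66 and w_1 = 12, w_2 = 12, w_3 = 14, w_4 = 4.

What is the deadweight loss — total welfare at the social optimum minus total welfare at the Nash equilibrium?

∂u_i/∂s_i = α_i − 1, so neighbor i contributes w_i if α_i > 1, else 0.
α_i > 1 for i ∈ {3, 4}; NE contributions (0, 0, 14, 4), S = 18.
W^NE = Σw_i − S^NE + (Σα_i)·S^NE = 42 + 3.21·18 = 99.78.
Planner: ∂(Σu_j)/∂s_i = Σα_j − 1 = 3.21 > 0, so everyone contributes w_i; S^SO = 42, W^SO = 42 + 3.21·42 = 176.82.
Deadweight loss = 77.04.

77.04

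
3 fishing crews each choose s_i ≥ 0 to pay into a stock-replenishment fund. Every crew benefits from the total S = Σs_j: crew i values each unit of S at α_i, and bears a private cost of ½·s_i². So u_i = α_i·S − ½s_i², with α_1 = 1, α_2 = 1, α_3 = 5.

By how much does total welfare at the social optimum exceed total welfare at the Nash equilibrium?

38

Crew i's FOC: ∂u_i/∂s_i = α_i − s_i = 0, so s_i* = α_i.
NE contributions = (1, 1, 5); S = 7.
W^NE = (Σα)·S − ½Σα_i² = 7² − ½·27 = 35.5.
Planner sets s_i = Σα_j = 7 for every i, so S^SO = 3·7 = 21.
W^SO = (Σα)·S^SO − ½·3·(Σα)² = (3/2)·7² = 73.5.
Deadweight loss = W^SO − W^NE = 38.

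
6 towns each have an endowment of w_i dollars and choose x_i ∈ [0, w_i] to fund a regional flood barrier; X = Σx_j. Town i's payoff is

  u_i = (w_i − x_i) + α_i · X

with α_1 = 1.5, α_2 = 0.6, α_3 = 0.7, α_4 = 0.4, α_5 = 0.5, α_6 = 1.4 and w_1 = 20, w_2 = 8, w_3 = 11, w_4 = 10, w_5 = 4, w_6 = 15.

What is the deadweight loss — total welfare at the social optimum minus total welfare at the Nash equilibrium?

∂u_i/∂x_i = α_i − 1, so town i contributes w_i if α_i > 1, else 0.
α_i > 1 for i ∈ {1, 6}; NE contributions (20, 0, 0, 0, 0, 15), X = 35.
W^NE = Σw_i − X^NE + (Σα_i)·X^NE = 68 + 4.1·35 = 211.5.
Planner: ∂(Σu_j)/∂x_i = Σα_j − 1 = 4.1 > 0, so everyone contributes w_i; X^SO = 68, W^SO = 68 + 4.1·68 = 346.8.
Deadweight loss = 135.3.

135.3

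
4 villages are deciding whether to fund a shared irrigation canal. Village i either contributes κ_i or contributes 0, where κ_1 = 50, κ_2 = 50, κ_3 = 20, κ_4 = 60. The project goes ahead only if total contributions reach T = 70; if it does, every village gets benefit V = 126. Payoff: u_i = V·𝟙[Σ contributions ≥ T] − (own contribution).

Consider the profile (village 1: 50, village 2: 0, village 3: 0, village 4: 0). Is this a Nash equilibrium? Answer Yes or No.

Total = 50 < 70: not provided.
Village 1 (pledges 50, payoff -50): dropping to 0 → total 0, payoff 0. Profitable deviation.

No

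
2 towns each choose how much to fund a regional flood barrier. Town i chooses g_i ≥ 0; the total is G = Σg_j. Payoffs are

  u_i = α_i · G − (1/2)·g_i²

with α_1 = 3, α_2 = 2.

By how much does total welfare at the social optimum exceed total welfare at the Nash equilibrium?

6.5

Town i's FOC: ∂u_i/∂g_i = α_i − g_i = 0, so g_i* = α_i.
NE contributions = (3, 2); G = 5.
W^NE = (Σα)·G − ½Σα_i² = 5² − ½·13 = 18.5.
Planner sets g_i = Σα_j = 5 for every i, so G^SO = 2·5 = 10.
W^SO = (Σα)·G^SO − ½·2·(Σα)² = (2/2)·5² = 25.
Deadweight loss = W^SO − W^NE = 6.5.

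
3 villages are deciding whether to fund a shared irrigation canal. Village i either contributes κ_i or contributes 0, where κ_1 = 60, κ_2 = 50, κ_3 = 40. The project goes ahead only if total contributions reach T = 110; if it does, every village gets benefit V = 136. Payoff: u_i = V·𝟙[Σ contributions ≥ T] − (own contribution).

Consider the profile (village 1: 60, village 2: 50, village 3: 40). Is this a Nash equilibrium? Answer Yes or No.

No

Total = 150 ≥ 110: provided.
Village 1 (pledges 60, payoff 76): dropping to 0 → total 90, payoff 0. No gain.
Village 2 (pledges 50, payoff 86): dropping to 0 → total 100, payoff 0. No gain.
Village 3 (pledges 40, payoff 96): dropping to 0 → total 110, payoff 136. Profitable deviation.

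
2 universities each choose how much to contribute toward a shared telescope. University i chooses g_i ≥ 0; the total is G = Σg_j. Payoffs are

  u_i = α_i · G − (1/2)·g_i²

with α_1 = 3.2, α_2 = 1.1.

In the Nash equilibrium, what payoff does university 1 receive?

University i's FOC: ∂u_i/∂g_i = α_i − g_i = 0, so g_i* = α_i.
NE contributions = (3.2, 1.1); G = 4.3.
u_1 = α_1·G − ½·(g_1)² = 3.2·4.3 − ½·3.2² = 8.64.

8.64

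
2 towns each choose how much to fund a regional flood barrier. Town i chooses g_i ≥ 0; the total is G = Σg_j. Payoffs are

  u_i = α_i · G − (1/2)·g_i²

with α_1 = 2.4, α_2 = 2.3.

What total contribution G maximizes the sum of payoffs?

Planner FOC: ∂(Σu_j)/∂g_i = (Σα_j) − g_i = 0, so g_i^SO = Σα_j = 4.7 for every i; G^SO = 9.4.

9.4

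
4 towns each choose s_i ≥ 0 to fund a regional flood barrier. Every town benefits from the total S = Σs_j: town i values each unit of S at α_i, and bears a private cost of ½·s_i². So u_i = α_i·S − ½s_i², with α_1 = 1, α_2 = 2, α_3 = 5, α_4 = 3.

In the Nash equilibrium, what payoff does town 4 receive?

28.5

Town i's FOC: ∂u_i/∂s_i = α_i − s_i = 0, so s_i* = α_i.
NE contributions = (1, 2, 5, 3); S = 11.
u_4 = α_4·S − ½·(s_4)² = 3·11 − ½·3² = 28.5.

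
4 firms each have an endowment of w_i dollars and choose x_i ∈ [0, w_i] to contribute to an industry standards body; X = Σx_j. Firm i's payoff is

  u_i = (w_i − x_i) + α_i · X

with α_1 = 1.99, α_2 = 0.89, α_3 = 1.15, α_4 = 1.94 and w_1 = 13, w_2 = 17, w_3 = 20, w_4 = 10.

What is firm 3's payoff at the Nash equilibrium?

49.45

∂u_i/∂x_i = α_i − 1, so firm i contributes w_i if α_i > 1, else 0.
α_i > 1 for i ∈ {1, 3, 4}; NE contributions (13, 0, 20, 10), X = 43.
u_3 = (20 − 20) + 1.15·43 = 49.45.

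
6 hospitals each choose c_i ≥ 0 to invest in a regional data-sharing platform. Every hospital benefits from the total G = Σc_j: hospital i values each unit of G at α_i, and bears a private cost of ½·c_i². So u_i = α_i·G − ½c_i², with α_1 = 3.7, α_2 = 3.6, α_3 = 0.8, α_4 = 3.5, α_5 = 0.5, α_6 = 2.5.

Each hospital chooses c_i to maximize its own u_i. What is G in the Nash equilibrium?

Hospital i's FOC: ∂u_i/∂c_i = α_i − c_i = 0, so c_i* = α_i.
NE contributions = (3.7, 3.6, 0.8, 3.5, 0.5, 2.5); G = 14.6.

14.6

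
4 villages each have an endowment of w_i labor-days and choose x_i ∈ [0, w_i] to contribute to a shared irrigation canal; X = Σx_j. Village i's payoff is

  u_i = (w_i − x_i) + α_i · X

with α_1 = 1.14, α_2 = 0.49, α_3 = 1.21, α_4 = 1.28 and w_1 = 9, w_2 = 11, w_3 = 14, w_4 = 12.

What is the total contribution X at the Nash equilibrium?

∂u_i/∂x_i = α_i − 1, so village i contributes w_i if α_i > 1, else 0.
α_i > 1 for i ∈ {1, 3, 4}; NE contributions (9, 0, 14, 12), X = 35.

35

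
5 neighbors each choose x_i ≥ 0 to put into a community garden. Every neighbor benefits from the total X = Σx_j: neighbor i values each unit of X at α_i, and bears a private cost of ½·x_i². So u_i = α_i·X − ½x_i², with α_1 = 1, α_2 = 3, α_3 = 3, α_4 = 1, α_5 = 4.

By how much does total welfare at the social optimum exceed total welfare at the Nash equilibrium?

234

Neighbor i's FOC: ∂u_i/∂x_i = α_i − x_i = 0, so x_i* = α_i.
NE contributions = (1, 3, 3, 1, 4); X = 12.
W^NE = (Σα)·X − ½Σα_i² = 12² − ½·36 = 126.
Planner sets x_i = Σα_j = 12 for every i, so X^SO = 5·12 = 60.
W^SO = (Σα)·X^SO − ½·5·(Σα)² = (5/2)·12² = 360.
Deadweight loss = W^SO − W^NE = 234.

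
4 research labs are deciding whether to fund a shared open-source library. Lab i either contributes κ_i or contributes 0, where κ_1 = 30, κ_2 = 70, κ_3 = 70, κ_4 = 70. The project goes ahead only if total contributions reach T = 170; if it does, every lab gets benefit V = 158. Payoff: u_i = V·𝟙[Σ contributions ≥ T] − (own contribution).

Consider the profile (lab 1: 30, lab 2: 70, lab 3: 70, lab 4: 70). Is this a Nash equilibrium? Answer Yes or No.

No

Total = 240 ≥ 170: provided.
Lab 1 (pledges 30, payoff 128): dropping to 0 → total 210, payoff 158. Profitable deviation.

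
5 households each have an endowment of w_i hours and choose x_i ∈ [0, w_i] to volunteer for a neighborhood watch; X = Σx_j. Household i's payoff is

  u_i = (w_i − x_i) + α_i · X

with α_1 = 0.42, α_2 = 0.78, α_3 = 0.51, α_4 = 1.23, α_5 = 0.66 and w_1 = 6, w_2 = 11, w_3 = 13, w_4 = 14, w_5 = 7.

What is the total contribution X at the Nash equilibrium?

∂u_i/∂x_i = α_i − 1, so household i contributes w_i if α_i > 1, else 0.
α_i > 1 for i ∈ {4}; NE contributions (0, 0, 0, 14, 0), X = 14.

14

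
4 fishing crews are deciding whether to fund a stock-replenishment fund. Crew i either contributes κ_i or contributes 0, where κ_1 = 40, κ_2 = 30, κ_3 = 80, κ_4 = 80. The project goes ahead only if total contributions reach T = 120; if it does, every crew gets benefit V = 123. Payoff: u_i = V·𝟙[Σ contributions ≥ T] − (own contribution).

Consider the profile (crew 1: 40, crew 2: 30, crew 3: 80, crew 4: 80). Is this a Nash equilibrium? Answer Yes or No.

No

Total = 230 ≥ 120: provided.
Crew 1 (pledges 40, payoff 83): dropping to 0 → total 190, payoff 123. Profitable deviation.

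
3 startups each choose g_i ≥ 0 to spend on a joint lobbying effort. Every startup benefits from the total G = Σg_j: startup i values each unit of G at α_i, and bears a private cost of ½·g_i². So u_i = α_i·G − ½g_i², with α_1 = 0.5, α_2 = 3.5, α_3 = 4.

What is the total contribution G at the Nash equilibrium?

8

Startup i's FOC: ∂u_i/∂g_i = α_i − g_i = 0, so g_i* = α_i.
NE contributions = (0.5, 3.5, 4); G = 8.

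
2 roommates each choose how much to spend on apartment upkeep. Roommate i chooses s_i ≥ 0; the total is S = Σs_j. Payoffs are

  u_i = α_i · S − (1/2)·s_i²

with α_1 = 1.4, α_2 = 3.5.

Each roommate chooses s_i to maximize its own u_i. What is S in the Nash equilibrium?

Roommate i's FOC: ∂u_i/∂s_i = α_i − s_i = 0, so s_i* = α_i.
NE contributions = (1.4, 3.5); S = 4.9.

4.9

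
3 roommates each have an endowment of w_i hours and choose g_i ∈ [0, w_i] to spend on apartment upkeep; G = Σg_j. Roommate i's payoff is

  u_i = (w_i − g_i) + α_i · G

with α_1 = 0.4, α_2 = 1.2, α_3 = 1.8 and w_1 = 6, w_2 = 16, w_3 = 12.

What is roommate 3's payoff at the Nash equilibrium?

50.4

∂u_i/∂g_i = α_i − 1, so roommate i contributes w_i if α_i > 1, else 0.
α_i > 1 for i ∈ {2, 3}; NE contributions (0, 16, 12), G = 28.
u_3 = (12 − 12) + 1.8·28 = 50.4.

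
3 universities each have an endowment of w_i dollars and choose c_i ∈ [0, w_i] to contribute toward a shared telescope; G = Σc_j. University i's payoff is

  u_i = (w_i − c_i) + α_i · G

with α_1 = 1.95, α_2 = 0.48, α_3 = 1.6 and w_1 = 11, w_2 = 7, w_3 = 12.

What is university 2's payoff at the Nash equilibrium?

18.04

∂u_i/∂c_i = α_i − 1, so university i contributes w_i if α_i > 1, else 0.
α_i > 1 for i ∈ {1, 3}; NE contributions (11, 0, 12), G = 23.
u_2 = (7 − 0) + 0.48·23 = 18.04.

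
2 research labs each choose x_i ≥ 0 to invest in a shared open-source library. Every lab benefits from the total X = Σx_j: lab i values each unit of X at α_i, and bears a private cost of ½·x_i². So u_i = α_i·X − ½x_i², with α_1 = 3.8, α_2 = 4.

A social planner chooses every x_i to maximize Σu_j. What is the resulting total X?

Planner FOC: ∂(Σu_j)/∂x_i = (Σα_j) − x_i = 0, so x_i^SO = Σα_j = 7.8 for every i; X^SO = 15.6.

15.6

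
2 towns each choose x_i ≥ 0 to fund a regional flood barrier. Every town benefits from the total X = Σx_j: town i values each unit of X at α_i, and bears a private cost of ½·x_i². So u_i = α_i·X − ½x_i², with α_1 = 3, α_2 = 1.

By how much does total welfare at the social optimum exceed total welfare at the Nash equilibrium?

Town i's FOC: ∂u_i/∂x_i = α_i − x_i = 0, so x_i* = α_i.
NE contributions = (3, 1); X = 4.
W^NE = (Σα)·X − ½Σα_i² = 4² − ½·10 = 11.
Planner sets x_i = Σα_j = 4 for every i, so X^SO = 2·4 = 8.
W^SO = (Σα)·X^SO − ½·2·(Σα)² = (2/2)·4² = 16.
Deadweight loss = W^SO − W^NE = 5.

5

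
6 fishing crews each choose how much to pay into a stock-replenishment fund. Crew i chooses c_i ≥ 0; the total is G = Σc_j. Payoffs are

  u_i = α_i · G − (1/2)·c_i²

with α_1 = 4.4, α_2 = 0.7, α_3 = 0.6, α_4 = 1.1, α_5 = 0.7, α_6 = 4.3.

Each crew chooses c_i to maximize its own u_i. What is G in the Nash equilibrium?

Crew i's FOC: ∂u_i/∂c_i = α_i − c_i = 0, so c_i* = α_i.
NE contributions = (4.4, 0.7, 0.6, 1.1, 0.7, 4.3); G = 11.8.

11.8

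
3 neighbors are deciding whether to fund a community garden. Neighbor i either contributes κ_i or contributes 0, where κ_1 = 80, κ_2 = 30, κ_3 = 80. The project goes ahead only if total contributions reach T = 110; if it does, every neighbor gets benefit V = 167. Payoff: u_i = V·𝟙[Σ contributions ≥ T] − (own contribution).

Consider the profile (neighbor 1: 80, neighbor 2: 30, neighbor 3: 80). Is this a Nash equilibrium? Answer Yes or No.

Total = 190 ≥ 110: provided.
Neighbor 1 (pledges 80, payoff 87): dropping to 0 → total 110, payoff 167. Profitable deviation.

No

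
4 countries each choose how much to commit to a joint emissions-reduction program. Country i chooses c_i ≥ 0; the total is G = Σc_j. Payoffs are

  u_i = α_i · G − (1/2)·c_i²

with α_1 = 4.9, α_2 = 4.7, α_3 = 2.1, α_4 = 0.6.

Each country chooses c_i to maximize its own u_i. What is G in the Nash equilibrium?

Country i's FOC: ∂u_i/∂c_i = α_i − c_i = 0, so c_i* = α_i.
NE contributions = (4.9, 4.7, 2.1, 0.6); G = 12.3.

12.3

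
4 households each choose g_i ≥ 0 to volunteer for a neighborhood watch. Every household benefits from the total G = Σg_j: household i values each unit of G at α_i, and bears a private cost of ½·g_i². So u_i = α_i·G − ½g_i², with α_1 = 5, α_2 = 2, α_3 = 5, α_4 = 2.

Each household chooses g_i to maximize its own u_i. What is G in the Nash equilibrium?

14

Household i's FOC: ∂u_i/∂g_i = α_i − g_i = 0, so g_i* = α_i.
NE contributions = (5, 2, 5, 2); G = 14.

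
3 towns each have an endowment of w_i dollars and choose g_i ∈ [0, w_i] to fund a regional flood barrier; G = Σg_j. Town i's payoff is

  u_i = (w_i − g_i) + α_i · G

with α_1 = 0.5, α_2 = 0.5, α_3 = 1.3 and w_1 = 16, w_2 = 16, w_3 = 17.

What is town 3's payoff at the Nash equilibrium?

∂u_i/∂g_i = α_i − 1, so town i contributes w_i if α_i > 1, else 0.
α_i > 1 for i ∈ {3}; NE contributions (0, 0, 17), G = 17.
u_3 = (17 − 17) + 1.3·17 = 22.1.

22.1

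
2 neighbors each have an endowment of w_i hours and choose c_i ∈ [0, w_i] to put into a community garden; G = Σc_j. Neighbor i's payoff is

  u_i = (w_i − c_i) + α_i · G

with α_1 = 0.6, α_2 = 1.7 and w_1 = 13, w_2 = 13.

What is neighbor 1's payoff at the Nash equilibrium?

∂u_i/∂c_i = α_i − 1, so neighbor i contributes w_i if α_i > 1, else 0.
α_i > 1 for i ∈ {2}; NE contributions (0, 13), G = 13.
u_1 = (13 − 0) + 0.6·13 = 20.8.

20.8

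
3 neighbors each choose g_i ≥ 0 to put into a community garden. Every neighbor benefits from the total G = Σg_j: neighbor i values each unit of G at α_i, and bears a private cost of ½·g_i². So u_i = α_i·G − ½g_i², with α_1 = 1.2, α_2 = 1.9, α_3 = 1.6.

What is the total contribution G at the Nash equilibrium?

4.7

Neighbor i's FOC: ∂u_i/∂g_i = α_i − g_i = 0, so g_i* = α_i.
NE contributions = (1.2, 1.9, 1.6); G = 4.7.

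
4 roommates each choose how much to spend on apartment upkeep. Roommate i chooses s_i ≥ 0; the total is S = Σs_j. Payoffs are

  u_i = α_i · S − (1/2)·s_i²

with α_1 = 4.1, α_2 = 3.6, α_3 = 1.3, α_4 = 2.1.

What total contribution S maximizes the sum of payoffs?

44.4

Planner FOC: ∂(Σu_j)/∂s_i = (Σα_j) − s_i = 0, so s_i^SO = Σα_j = 11.1 for every i; S^SO = 44.4.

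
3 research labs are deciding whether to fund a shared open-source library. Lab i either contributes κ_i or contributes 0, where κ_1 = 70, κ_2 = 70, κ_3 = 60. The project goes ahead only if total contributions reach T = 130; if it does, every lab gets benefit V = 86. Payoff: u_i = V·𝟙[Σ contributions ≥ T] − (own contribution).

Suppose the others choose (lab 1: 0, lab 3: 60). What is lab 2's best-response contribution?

70

Others' total = 60. Contributing 70 brings total to 130 ≥ 130: gain V − κ_2 = 16.
Best response: 70.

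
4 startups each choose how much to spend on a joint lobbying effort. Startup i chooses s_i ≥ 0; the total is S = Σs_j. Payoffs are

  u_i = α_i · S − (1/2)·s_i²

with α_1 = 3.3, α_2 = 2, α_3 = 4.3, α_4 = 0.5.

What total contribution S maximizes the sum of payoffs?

40.4

Planner FOC: ∂(Σu_j)/∂s_i = (Σα_j) − s_i = 0, so s_i^SO = Σα_j = 10.1 for every i; S^SO = 40.4.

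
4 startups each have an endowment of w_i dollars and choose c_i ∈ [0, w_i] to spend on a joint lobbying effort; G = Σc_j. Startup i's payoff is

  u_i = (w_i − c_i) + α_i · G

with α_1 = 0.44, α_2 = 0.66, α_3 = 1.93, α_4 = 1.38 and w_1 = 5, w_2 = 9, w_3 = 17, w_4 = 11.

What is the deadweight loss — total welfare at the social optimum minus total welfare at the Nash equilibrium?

∂u_i/∂c_i = α_i − 1, so startup i contributes w_i if α_i > 1, else 0.
α_i > 1 for i ∈ {3, 4}; NE contributions (0, 0, 17, 11), G = 28.
W^NE = Σw_i − G^NE + (Σα_i)·G^NE = 42 + 3.41·28 = 137.48.
Planner: ∂(Σu_j)/∂c_i = Σα_j − 1 = 3.41 > 0, so everyone contributes w_i; G^SO = 42, W^SO = 42 + 3.41·42 = 185.22.
Deadweight loss = 47.74.

47.74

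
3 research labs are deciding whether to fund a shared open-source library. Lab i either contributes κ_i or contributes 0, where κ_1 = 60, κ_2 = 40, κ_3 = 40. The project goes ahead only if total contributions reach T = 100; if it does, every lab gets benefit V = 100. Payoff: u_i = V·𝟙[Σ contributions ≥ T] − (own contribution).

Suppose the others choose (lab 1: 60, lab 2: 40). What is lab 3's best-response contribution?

0

Others' total = 100 ≥ 100; contributing adds cost 40 for no extra benefit.
Best response: 0.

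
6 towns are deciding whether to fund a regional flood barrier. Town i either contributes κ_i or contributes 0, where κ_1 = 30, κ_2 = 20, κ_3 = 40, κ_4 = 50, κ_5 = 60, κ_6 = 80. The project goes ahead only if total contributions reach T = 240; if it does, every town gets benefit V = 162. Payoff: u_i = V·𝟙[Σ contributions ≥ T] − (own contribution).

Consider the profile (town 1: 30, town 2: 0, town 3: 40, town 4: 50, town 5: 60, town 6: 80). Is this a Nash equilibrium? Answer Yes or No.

Total = 260 ≥ 240: provided.
Town 1 (pledges 30, payoff 132): dropping to 0 → total 230, payoff 0. No gain.
Town 2 (pledges 0, payoff 162): pledging 20 → total 280, payoff 142. No gain.
Town 3 (pledges 40, payoff 122): dropping to 0 → total 220, payoff 0. No gain.
Town 4 (pledges 50, payoff 112): dropping to 0 → total 210, payoff 0. No gain.
Town 5 (pledges 60, payoff 102): dropping to 0 → total 200, payoff 0. No gain.
Town 6 (pledges 80, payoff 82): dropping to 0 → total 180, payoff 0. No gain.

Yes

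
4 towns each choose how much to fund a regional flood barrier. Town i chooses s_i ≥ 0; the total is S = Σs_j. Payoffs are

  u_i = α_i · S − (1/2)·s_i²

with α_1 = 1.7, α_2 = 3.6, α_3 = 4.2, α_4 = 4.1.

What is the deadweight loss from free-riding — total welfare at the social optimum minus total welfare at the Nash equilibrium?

Town i's FOC: ∂u_i/∂s_i = α_i − s_i = 0, so s_i* = α_i.
NE contributions = (1.7, 3.6, 4.2, 4.1); S = 13.6.
W^NE = (Σα)·S − ½Σα_i² = 13.6² − ½·50.3 = 159.81.
Planner sets s_i = Σα_j = 13.6 for every i, so S^SO = 4·13.6 = 54.4.
W^SO = (Σα)·S^SO − ½·4·(Σα)² = (4/2)·13.6² = 369.92.
Deadweight loss = W^SO − W^NE = 210.11.

210.11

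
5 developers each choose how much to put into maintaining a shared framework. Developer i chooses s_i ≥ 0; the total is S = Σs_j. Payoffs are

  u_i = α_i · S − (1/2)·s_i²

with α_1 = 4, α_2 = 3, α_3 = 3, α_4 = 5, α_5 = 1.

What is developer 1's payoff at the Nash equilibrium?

56

Developer i's FOC: ∂u_i/∂s_i = α_i − s_i = 0, so s_i* = α_i.
NE contributions = (4, 3, 3, 5, 1); S = 16.
u_1 = α_1·S − ½·(s_1)² = 4·16 − ½·4² = 56.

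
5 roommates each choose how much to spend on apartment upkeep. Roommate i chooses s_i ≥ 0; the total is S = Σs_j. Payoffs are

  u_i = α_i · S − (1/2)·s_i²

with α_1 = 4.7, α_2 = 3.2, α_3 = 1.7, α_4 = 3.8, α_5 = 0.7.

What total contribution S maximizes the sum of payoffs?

Planner FOC: ∂(Σu_j)/∂s_i = (Σα_j) − s_i = 0, so s_i^SO = Σα_j = 14.1 for every i; S^SO = 70.5.

70.5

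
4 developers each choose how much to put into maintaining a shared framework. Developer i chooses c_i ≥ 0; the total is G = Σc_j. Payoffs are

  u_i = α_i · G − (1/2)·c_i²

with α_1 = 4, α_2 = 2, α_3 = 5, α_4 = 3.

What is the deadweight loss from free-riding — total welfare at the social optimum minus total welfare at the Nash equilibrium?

223

Developer i's FOC: ∂u_i/∂c_i = α_i − c_i = 0, so c_i* = α_i.
NE contributions = (4, 2, 5, 3); G = 14.
W^NE = (Σα)·G − ½Σα_i² = 14² − ½·54 = 169.
Planner sets c_i = Σα_j = 14 for every i, so G^SO = 4·14 = 56.
W^SO = (Σα)·G^SO − ½·4·(Σα)² = (4/2)·14² = 392.
Deadweight loss = W^SO − W^NE = 223.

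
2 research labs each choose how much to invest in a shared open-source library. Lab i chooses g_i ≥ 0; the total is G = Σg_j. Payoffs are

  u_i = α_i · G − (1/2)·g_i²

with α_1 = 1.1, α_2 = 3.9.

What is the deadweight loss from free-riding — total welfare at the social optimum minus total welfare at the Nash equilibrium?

Lab i's FOC: ∂u_i/∂g_i = α_i − g_i = 0, so g_i* = α_i.
NE contributions = (1.1, 3.9); G = 5.
W^NE = (Σα)·G − ½Σα_i² = 5² − ½·16.42 = 16.79.
Planner sets g_i = Σα_j = 5 for every i, so G^SO = 2·5 = 10.
W^SO = (Σα)·G^SO − ½·2·(Σα)² = (2/2)·5² = 25.
Deadweight loss = W^SO − W^NE = 8.21.

8.21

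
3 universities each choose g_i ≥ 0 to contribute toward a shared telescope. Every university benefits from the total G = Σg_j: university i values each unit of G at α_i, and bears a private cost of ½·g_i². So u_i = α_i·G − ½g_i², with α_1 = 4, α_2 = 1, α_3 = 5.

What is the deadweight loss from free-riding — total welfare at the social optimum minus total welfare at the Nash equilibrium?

University i's FOC: ∂u_i/∂g_i = α_i − g_i = 0, so g_i* = α_i.
NE contributions = (4, 1, 5); G = 10.
W^NE = (Σα)·G − ½Σα_i² = 10² − ½·42 = 79.
Planner sets g_i = Σα_j = 10 for every i, so G^SO = 3·10 = 30.
W^SO = (Σα)·G^SO − ½·3·(Σα)² = (3/2)·10² = 150.
Deadweight loss = W^SO − W^NE = 71.

71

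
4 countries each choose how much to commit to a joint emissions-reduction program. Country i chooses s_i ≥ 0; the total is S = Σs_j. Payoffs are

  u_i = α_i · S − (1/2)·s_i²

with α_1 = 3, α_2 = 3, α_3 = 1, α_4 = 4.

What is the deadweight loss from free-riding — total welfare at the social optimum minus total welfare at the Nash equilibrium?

138.5

Country i's FOC: ∂u_i/∂s_i = α_i − s_i = 0, so s_i* = α_i.
NE contributions = (3, 3, 1, 4); S = 11.
W^NE = (Σα)·S − ½Σα_i² = 11² − ½·35 = 103.5.
Planner sets s_i = Σα_j = 11 for every i, so S^SO = 4·11 = 44.
W^SO = (Σα)·S^SO − ½·4·(Σα)² = (4/2)·11² = 242.
Deadweight loss = W^SO − W^NE = 138.5.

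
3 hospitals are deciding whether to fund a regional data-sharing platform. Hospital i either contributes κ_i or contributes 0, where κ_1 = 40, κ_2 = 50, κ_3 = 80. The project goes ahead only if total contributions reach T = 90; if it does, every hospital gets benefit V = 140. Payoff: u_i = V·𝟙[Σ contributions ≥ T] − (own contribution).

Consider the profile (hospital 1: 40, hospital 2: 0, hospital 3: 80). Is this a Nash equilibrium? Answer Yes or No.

Yes

Total = 120 ≥ 90: provided.
Hospital 1 (pledges 40, payoff 100): dropping to 0 → total 80, payoff 0. No gain.
Hospital 2 (pledges 0, payoff 140): pledging 50 → total 170, payoff 90. No gain.
Hospital 3 (pledges 80, payoff 60): dropping to 0 → total 40, payoff 0. No gain.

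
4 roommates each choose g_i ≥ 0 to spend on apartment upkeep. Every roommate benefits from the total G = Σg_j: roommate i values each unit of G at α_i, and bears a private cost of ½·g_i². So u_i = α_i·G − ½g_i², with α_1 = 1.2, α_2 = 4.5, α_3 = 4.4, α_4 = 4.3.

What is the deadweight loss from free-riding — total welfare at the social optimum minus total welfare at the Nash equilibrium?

237.13

Roommate i's FOC: ∂u_i/∂g_i = α_i − g_i = 0, so g_i* = α_i.
NE contributions = (1.2, 4.5, 4.4, 4.3); G = 14.4.
W^NE = (Σα)·G − ½Σα_i² = 14.4² − ½·59.54 = 177.59.
Planner sets g_i = Σα_j = 14.4 for every i, so G^SO = 4·14.4 = 57.6.
W^SO = (Σα)·G^SO − ½·4·(Σα)² = (4/2)·14.4² = 414.72.
Deadweight loss = W^SO − W^NE = 237.13.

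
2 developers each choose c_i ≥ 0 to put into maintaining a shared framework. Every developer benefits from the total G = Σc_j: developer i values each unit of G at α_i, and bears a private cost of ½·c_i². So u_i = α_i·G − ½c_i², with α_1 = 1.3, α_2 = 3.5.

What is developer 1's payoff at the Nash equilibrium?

Developer i's FOC: ∂u_i/∂c_i = α_i − c_i = 0, so c_i* = α_i.
NE contributions = (1.3, 3.5); G = 4.8.
u_1 = α_1·G − ½·(c_1)² = 1.3·4.8 − ½·1.3² = 5.395.

5.395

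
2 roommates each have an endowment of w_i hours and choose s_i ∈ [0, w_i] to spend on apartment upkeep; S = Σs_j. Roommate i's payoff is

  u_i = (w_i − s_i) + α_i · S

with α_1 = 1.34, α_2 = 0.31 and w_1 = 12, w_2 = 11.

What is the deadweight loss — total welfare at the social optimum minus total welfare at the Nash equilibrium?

7.15

∂u_i/∂s_i = α_i − 1, so roommate i contributes w_i if α_i > 1, else 0.
α_i > 1 for i ∈ {1}; NE contributions (12, 0), S = 12.
W^NE = Σw_i − S^NE + (Σα_i)·S^NE = 23 + 0.65·12 = 30.8.
Planner: ∂(Σu_j)/∂s_i = Σα_j − 1 = 0.65 > 0, so everyone contributes w_i; S^SO = 23, W^SO = 23 + 0.65·23 = 37.95.
Deadweight loss = 7.15.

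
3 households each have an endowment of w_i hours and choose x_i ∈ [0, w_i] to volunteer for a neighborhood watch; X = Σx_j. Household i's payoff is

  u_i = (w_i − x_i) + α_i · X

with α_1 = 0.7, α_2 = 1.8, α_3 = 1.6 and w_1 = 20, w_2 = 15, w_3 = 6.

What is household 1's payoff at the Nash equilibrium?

∂u_i/∂x_i = α_i − 1, so household i contributes w_i if α_i > 1, else 0.
α_i > 1 for i ∈ {2, 3}; NE contributions (0, 15, 6), X = 21.
u_1 = (20 − 0) + 0.7·21 = 34.7.

34.7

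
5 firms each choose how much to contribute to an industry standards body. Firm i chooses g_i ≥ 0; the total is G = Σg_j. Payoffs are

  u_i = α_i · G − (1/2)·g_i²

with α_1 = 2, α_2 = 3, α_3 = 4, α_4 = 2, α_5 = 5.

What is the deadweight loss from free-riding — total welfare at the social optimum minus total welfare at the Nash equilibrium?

413

Firm i's FOC: ∂u_i/∂g_i = α_i − g_i = 0, so g_i* = α_i.
NE contributions = (2, 3, 4, 2, 5); G = 16.
W^NE = (Σα)·G − ½Σα_i² = 16² − ½·58 = 227.
Planner sets g_i = Σα_j = 16 for every i, so G^SO = 5·16 = 80.
W^SO = (Σα)·G^SO − ½·5·(Σα)² = (5/2)·16² = 640.
Deadweight loss = W^SO − W^NE = 413.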